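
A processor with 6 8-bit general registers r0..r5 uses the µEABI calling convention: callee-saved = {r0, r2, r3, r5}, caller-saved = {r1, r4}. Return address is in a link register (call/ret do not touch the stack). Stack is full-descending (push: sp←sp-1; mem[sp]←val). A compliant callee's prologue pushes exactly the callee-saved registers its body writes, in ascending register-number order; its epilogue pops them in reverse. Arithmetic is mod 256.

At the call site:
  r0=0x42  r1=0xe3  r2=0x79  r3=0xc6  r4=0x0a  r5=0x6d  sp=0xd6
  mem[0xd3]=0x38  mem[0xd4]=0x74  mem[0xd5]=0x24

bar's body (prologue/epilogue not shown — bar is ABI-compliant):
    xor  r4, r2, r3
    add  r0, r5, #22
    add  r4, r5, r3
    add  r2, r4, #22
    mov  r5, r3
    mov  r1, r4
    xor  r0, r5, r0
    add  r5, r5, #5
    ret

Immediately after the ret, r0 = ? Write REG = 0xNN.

REG = 0x42

prologue: push r0 → mem[0xd5]=0x42, sp=0xd5
prologue: push r2 → mem[0xd4]=0x79, sp=0xd4
prologue: push r5 → mem[0xd3]=0x6d, sp=0xd3
body[0] xor  r4, r2, r3 → r4=0xbf
body[1] add  r0, r5, #22 → r0=0x83
body[2] add  r4, r5, r3 → r4=0x33
body[3] add  r2, r4, #22 → r2=0x49
body[4] mov  r5, r3 → r5=0xc6
body[5] mov  r1, r4 → r1=0x33
body[6] xor  r0, r5, r0 → r0=0x45
body[7] add  r5, r5, #5 → r5=0xcb
epilogue: pop r5=0x6d, sp=0xd4
epilogue: pop r2=0x79, sp=0xd5
epilogue: pop r0=0x42, sp=0xd6
r0 is callee-saved → restored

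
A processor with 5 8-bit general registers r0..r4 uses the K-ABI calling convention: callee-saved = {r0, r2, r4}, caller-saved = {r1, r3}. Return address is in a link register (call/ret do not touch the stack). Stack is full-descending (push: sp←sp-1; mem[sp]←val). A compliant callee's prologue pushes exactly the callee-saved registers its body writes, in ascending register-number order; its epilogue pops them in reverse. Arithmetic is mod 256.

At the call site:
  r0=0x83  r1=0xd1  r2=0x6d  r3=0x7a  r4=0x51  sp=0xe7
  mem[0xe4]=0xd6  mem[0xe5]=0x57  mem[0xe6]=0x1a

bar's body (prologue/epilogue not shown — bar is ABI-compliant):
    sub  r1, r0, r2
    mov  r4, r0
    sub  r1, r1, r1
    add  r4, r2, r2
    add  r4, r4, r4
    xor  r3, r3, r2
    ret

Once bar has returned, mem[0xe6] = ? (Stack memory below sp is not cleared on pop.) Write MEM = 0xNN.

prologue: push r4 → mem[0xe6]=0x51, sp=0xe6
body[0] sub  r1, r0, r2 → r1=0x16
body[1] mov  r4, r0 → r4=0x83
body[2] sub  r1, r1, r1 → r1=0x00
body[3] add  r4, r2, r2 → r4=0xda
body[4] add  r4, r4, r4 → r4=0xb4
body[5] xor  r3, r3, r2 → r3=0x17
epilogue: pop r4=0x51, sp=0xe7
prologue pushed ['r4'] at ['0xe6']

MEM = 0x51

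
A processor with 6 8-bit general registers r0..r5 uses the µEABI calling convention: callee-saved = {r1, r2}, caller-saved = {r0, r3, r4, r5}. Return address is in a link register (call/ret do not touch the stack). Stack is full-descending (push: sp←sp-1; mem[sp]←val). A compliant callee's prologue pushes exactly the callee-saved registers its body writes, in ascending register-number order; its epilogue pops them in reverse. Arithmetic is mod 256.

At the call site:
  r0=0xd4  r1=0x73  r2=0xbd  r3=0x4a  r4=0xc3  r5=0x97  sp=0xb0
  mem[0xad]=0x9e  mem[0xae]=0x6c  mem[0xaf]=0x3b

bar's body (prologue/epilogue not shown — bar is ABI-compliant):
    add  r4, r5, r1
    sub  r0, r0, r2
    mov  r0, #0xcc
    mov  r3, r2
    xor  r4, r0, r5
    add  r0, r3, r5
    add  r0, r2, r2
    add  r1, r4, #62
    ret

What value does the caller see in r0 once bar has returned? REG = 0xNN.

prologue: push r1 → mem[0xaf]=0x73, sp=0xaf
body[0] add  r4, r5, r1 → r4=0x0a
body[1] sub  r0, r0, r2 → r0=0x17
body[2] mov  r0, #0xcc → r0=0xcc
body[3] mov  r3, r2 → r3=0xbd
body[4] xor  r4, r0, r5 → r4=0x5b
body[5] add  r0, r3, r5 → r0=0x54
body[6] add  r0, r2, r2 → r0=0x7a
body[7] add  r1, r4, #62 → r1=0x99
epilogue: pop r1=0x73, sp=0xb0
r0 is caller-saved → body value

REG = 0x7a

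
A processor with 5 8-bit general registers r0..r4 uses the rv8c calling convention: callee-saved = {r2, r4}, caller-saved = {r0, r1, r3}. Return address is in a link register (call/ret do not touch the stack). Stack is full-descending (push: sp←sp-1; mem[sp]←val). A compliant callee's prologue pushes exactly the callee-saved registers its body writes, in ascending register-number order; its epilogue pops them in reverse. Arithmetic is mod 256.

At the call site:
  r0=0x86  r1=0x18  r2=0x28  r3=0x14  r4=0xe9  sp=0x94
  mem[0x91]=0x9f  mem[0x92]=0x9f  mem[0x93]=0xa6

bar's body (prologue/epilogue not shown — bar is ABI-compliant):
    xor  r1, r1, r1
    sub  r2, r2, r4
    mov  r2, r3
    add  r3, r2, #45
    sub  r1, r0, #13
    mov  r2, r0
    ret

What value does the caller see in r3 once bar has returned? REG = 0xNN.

prologue: push r2 → mem[0x93]=0x28, sp=0x93
body[0] xor  r1, r1, r1 → r1=0x00
body[1] sub  r2, r2, r4 → r2=0x3f
body[2] mov  r2, r3 → r2=0x14
body[3] add  r3, r2, #45 → r3=0x41
body[4] sub  r1, r0, #13 → r1=0x79
body[5] mov  r2, r0 → r2=0x86
epilogue: pop r2=0x28, sp=0x94
r3 is caller-saved → body value

REG = 0x41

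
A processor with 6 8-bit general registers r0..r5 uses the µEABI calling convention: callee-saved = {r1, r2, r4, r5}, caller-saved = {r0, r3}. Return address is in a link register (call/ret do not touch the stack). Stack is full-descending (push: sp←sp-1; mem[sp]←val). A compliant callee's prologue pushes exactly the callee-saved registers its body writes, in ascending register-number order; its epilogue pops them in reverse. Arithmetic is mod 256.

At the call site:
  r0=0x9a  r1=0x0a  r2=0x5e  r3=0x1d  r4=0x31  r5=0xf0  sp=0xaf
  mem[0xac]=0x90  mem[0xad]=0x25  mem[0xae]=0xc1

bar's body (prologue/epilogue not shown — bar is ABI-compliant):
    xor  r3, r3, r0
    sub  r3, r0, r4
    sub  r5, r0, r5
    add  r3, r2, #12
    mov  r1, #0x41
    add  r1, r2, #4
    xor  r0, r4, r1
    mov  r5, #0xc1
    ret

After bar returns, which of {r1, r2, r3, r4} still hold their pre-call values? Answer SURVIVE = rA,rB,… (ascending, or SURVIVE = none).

prologue: push r1 -> mem[0xae]=0x0a, sp=0xae
prologue: push r5 -> mem[0xad]=0xf0, sp=0xad
body[0] xor  r3, r3, r0 -> r3=0x87
body[1] sub  r3, r0, r4 -> r3=0x69
body[2] sub  r5, r0, r5 -> r5=0xaa
body[3] add  r3, r2, #12 -> r3=0x6a
body[4] mov  r1, #0x41 -> r1=0x41
body[5] add  r1, r2, #4 -> r1=0x62
body[6] xor  r0, r4, r1 -> r0=0x53
body[7] mov  r5, #0xc1 -> r5=0xc1
epilogue: pop r5=0xf0, sp=0xae
epilogue: pop r1=0x0a, sp=0xaf
r1: callee-saved, written=True
r2: callee-saved, written=False
r3: caller-saved, written=True
r4: callee-saved, written=False

SURVIVE = r1,r2,r4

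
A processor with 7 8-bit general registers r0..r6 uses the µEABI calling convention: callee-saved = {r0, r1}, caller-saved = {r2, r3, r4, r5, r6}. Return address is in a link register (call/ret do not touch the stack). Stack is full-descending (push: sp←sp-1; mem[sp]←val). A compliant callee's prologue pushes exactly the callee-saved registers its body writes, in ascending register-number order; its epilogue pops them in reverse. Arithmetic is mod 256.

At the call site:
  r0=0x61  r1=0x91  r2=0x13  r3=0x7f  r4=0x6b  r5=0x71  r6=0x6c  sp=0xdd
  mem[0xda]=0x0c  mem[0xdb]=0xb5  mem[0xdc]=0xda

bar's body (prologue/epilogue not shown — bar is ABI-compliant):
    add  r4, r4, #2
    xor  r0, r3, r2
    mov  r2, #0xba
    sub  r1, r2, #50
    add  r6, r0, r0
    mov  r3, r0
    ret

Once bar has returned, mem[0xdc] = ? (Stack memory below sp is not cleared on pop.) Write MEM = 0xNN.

MEM = 0x61

prologue: push r0 → mem[0xdc]=0x61, sp=0xdc
prologue: push r1 → mem[0xdb]=0x91, sp=0xdb
body[0] add  r4, r4, #2 → r4=0x6d
body[1] xor  r0, r3, r2 → r0=0x6c
body[2] mov  r2, #0xba → r2=0xba
body[3] sub  r1, r2, #50 → r1=0x88
body[4] add  r6, r0, r0 → r6=0xd8
body[5] mov  r3, r0 → r3=0x6c
epilogue: pop r1=0x91, sp=0xdc
epilogue: pop r0=0x61, sp=0xdd
prologue pushed ['r0', 'r1'] at ['0xdc', '0xdb']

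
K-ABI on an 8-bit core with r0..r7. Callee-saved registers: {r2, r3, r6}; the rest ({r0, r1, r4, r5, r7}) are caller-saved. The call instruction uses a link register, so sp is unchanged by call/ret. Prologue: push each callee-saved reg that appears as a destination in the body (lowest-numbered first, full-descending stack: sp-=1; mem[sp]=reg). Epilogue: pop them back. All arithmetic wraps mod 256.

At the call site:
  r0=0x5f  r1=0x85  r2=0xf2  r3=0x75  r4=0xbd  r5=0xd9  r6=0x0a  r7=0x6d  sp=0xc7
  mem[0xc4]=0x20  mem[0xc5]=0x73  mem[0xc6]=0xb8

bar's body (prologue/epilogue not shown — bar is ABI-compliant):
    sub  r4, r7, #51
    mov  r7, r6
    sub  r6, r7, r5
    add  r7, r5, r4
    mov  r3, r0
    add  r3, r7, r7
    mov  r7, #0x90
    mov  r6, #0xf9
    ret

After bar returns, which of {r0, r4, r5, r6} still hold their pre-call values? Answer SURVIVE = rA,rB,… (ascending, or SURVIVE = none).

SURVIVE = r0,r5,r6

prologue: push r3 → mem[0xc6]=0x75, sp=0xc6
prologue: push r6 → mem[0xc5]=0x0a, sp=0xc5
body[0] sub  r4, r7, #51 → r4=0x3a
body[1] mov  r7, r6 → r7=0x0a
body[2] sub  r6, r7, r5 → r6=0x31
body[3] add  r7, r5, r4 → r7=0x13
body[4] mov  r3, r0 → r3=0x5f
body[5] add  r3, r7, r7 → r3=0x26
body[6] mov  r7, #0x90 → r7=0x90
body[7] mov  r6, #0xf9 → r6=0xf9
epilogue: pop r6=0x0a, sp=0xc6
epilogue: pop r3=0x75, sp=0xc7
r0: caller-saved, written=False
r4: caller-saved, written=True
r5: caller-saved, written=False
r6: callee-saved, written=True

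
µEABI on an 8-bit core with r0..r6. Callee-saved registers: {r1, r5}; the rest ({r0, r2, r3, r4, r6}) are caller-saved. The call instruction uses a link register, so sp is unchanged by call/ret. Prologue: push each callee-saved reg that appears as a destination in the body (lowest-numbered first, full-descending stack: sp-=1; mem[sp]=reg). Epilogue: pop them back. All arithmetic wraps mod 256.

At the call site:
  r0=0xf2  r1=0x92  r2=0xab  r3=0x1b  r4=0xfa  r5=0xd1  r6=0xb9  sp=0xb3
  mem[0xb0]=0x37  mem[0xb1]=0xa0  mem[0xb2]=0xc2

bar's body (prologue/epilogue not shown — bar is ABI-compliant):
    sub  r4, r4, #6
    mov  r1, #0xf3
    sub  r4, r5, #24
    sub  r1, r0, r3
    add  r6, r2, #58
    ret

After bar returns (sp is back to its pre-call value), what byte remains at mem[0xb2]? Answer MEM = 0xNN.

MEM = 0x92

prologue: push r1 -> mem[0xb2]=0x92, sp=0xb2
body[0] sub  r4, r4, #6 -> r4=0xf4
body[1] mov  r1, #0xf3 -> r1=0xf3
body[2] sub  r4, r5, #24 -> r4=0xb9
body[3] sub  r1, r0, r3 -> r1=0xd7
body[4] add  r6, r2, #58 -> r6=0xe5
epilogue: pop r1=0x92, sp=0xb3
prologue pushed ['r1'] at ['0xb2']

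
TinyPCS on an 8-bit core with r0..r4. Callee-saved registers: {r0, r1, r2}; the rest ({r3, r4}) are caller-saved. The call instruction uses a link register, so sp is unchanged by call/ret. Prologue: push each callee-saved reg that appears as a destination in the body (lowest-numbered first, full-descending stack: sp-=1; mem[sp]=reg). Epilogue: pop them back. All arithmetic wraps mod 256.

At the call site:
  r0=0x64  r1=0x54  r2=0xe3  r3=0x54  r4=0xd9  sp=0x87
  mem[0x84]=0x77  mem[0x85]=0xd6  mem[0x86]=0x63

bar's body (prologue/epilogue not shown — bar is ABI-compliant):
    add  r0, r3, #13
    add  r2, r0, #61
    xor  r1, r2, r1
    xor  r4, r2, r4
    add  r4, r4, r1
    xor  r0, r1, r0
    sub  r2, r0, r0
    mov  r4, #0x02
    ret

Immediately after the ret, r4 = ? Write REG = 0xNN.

REG = 0x02

prologue: push r0 -> mem[0x86]=0x64, sp=0x86
prologue: push r1 -> mem[0x85]=0x54, sp=0x85
prologue: push r2 -> mem[0x84]=0xe3, sp=0x84
body[0] add  r0, r3, #13 -> r0=0x61
body[1] add  r2, r0, #61 -> r2=0x9e
body[2] xor  r1, r2, r1 -> r1=0xca
body[3] xor  r4, r2, r4 -> r4=0x47
body[4] add  r4, r4, r1 -> r4=0x11
body[5] xor  r0, r1, r0 -> r0=0xab
body[6] sub  r2, r0, r0 -> r2=0x00
body[7] mov  r4, #0x02 -> r4=0x02
epilogue: pop r2=0xe3, sp=0x85
epilogue: pop r1=0x54, sp=0x86
epilogue: pop r0=0x64, sp=0x87
r4 is caller-saved -> body value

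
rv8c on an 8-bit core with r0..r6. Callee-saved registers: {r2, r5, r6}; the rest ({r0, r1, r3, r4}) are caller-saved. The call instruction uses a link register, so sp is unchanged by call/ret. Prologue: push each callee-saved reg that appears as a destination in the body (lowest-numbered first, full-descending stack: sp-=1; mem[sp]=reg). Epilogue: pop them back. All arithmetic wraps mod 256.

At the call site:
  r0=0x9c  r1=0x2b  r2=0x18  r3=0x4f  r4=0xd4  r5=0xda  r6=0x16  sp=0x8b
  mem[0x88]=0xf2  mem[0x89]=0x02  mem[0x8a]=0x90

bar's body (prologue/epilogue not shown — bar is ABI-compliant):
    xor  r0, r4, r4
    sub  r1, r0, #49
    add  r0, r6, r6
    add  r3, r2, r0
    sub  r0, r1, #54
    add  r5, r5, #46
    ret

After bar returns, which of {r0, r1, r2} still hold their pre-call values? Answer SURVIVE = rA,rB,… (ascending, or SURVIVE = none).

prologue: push r5 → mem[0x8a]=0xda, sp=0x8a
body[0] xor  r0, r4, r4 → r0=0x00
body[1] sub  r1, r0, #49 → r1=0xcf
body[2] add  r0, r6, r6 → r0=0x2c
body[3] add  r3, r2, r0 → r3=0x44
body[4] sub  r0, r1, #54 → r0=0x99
body[5] add  r5, r5, #46 → r5=0x08
epilogue: pop r5=0xda, sp=0x8b
r0: caller-saved, written=True
r1: caller-saved, written=True
r2: callee-saved, written=False

SURVIVE = r2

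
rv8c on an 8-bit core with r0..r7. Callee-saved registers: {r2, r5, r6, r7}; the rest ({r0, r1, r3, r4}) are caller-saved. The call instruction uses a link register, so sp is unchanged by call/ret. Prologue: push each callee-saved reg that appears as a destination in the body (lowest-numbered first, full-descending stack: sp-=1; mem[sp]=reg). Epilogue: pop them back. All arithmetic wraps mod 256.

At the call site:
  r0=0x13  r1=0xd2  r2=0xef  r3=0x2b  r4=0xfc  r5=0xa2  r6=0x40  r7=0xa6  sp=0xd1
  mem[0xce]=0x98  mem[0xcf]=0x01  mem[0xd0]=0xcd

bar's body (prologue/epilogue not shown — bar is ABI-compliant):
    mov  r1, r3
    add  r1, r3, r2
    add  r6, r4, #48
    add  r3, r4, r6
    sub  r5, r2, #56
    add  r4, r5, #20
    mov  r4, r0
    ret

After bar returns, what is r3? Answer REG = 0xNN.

REG = 0x28

prologue: push r5 → mem[0xd0]=0xa2, sp=0xd0
prologue: push r6 → mem[0xcf]=0x40, sp=0xcf
body[0] mov  r1, r3 → r1=0x2b
body[1] add  r1, r3, r2 → r1=0x1a
body[2] add  r6, r4, #48 → r6=0x2c
body[3] add  r3, r4, r6 → r3=0x28
body[4] sub  r5, r2, #56 → r5=0xb7
body[5] add  r4, r5, #20 → r4=0xcb
body[6] mov  r4, r0 → r4=0x13
epilogue: pop r6=0x40, sp=0xd0
epilogue: pop r5=0xa2, sp=0xd1
r3 is caller-saved → body value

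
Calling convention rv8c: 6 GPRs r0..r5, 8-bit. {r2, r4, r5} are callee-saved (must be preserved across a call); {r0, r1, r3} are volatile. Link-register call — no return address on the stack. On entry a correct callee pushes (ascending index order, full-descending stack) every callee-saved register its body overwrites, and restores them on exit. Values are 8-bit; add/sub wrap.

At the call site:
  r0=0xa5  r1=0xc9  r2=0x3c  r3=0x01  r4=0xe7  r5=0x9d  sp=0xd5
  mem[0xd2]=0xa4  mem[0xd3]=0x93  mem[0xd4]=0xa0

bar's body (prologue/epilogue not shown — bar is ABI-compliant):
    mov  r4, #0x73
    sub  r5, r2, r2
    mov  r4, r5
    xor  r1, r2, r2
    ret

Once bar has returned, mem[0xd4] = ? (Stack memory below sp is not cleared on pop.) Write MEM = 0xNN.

MEM = 0xe7

prologue: push r4 -> mem[0xd4]=0xe7, sp=0xd4
prologue: push r5 -> mem[0xd3]=0x9d, sp=0xd3
body[0] mov  r4, #0x73 -> r4=0x73
body[1] sub  r5, r2, r2 -> r5=0x00
body[2] mov  r4, r5 -> r4=0x00
body[3] xor  r1, r2, r2 -> r1=0x00
epilogue: pop r5=0x9d, sp=0xd4
epilogue: pop r4=0xe7, sp=0xd5
prologue pushed ['r4', 'r5'] at ['0xd4', '0xd3']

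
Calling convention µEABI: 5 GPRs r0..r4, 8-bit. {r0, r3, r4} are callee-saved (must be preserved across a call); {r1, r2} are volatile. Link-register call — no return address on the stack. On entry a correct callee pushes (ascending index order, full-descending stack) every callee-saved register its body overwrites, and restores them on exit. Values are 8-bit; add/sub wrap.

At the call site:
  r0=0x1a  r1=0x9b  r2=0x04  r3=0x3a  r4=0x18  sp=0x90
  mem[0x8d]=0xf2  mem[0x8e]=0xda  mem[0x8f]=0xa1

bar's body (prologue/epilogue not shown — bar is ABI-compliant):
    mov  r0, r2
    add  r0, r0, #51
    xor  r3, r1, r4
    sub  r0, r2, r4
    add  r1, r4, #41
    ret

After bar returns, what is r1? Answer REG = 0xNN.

REG = 0x41

prologue: push r0 → mem[0x8f]=0x1a, sp=0x8f
prologue: push r3 → mem[0x8e]=0x3a, sp=0x8e
body[0] mov  r0, r2 → r0=0x04
body[1] add  r0, r0, #51 → r0=0x37
body[2] xor  r3, r1, r4 → r3=0x83
body[3] sub  r0, r2, r4 → r0=0xec
body[4] add  r1, r4, #41 → r1=0x41
epilogue: pop r3=0x3a, sp=0x8f
epilogue: pop r0=0x1a, sp=0x90
r1 is caller-saved → body value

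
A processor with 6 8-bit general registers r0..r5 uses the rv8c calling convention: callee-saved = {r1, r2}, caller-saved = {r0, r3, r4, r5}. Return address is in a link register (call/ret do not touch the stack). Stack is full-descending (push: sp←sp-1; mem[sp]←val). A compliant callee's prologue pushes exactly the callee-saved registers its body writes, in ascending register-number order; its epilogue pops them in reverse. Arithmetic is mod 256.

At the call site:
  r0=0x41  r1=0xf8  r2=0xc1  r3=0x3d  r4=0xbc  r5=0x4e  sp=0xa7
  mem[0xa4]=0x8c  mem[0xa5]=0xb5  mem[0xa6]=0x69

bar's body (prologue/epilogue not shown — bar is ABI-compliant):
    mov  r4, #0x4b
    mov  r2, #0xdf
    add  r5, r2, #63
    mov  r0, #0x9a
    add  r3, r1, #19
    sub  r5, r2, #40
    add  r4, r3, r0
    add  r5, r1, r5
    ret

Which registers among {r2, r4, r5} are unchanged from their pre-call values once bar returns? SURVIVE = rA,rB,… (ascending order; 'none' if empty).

SURVIVE = r2

prologue: push r2 → mem[0xa6]=0xc1, sp=0xa6
body[0] mov  r4, #0x4b → r4=0x4b
body[1] mov  r2, #0xdf → r2=0xdf
body[2] add  r5, r2, #63 → r5=0x1e
body[3] mov  r0, #0x9a → r0=0x9a
body[4] add  r3, r1, #19 → r3=0x0b
body[5] sub  r5, r2, #40 → r5=0xb7
body[6] add  r4, r3, r0 → r4=0xa5
body[7] add  r5, r1, r5 → r5=0xaf
epilogue: pop r2=0xc1, sp=0xa7
r2: callee-saved, written=True
r4: caller-saved, written=True
r5: caller-saved, written=True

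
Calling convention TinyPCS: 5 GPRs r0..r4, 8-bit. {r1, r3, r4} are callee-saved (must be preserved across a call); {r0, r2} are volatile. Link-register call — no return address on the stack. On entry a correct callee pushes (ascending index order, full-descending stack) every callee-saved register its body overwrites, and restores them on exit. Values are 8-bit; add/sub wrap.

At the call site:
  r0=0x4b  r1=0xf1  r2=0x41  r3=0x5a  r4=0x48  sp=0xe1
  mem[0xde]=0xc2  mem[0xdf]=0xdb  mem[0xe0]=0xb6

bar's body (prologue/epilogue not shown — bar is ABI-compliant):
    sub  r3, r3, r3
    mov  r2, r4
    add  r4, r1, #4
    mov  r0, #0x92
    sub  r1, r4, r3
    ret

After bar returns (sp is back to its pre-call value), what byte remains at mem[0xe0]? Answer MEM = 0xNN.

prologue: push r1 -> mem[0xe0]=0xf1, sp=0xe0
prologue: push r3 -> mem[0xdf]=0x5a, sp=0xdf
prologue: push r4 -> mem[0xde]=0x48, sp=0xde
body[0] sub  r3, r3, r3 -> r3=0x00
body[1] mov  r2, r4 -> r2=0x48
body[2] add  r4, r1, #4 -> r4=0xf5
body[3] mov  r0, #0x92 -> r0=0x92
body[4] sub  r1, r4, r3 -> r1=0xf5
epilogue: pop r4=0x48, sp=0xdf
epilogue: pop r3=0x5a, sp=0xe0
epilogue: pop r1=0xf1, sp=0xe1
prologue pushed ['r1', 'r3', 'r4'] at ['0xe0', '0xdf', '0xde']

MEM = 0xf1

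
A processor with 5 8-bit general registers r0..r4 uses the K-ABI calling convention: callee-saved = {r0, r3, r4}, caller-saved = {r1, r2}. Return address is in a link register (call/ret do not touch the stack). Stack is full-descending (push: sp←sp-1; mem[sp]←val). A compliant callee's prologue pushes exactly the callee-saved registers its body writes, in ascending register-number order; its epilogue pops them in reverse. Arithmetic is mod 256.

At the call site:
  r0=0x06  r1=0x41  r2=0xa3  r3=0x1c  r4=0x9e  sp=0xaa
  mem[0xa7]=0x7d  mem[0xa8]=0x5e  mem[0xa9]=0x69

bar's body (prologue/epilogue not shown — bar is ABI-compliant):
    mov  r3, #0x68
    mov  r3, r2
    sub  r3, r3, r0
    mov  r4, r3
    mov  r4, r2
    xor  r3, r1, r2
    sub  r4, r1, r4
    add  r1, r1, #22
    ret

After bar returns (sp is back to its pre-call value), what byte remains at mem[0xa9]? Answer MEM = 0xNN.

prologue: push r3 → mem[0xa9]=0x1c, sp=0xa9
prologue: push r4 → mem[0xa8]=0x9e, sp=0xa8
body[0] mov  r3, #0x68 → r3=0x68
body[1] mov  r3, r2 → r3=0xa3
body[2] sub  r3, r3, r0 → r3=0x9d
body[3] mov  r4, r3 → r4=0x9d
body[4] mov  r4, r2 → r4=0xa3
body[5] xor  r3, r1, r2 → r3=0xe2
body[6] sub  r4, r1, r4 → r4=0x9e
body[7] add  r1, r1, #22 → r1=0x57
epilogue: pop r4=0x9e, sp=0xa9
epilogue: pop r3=0x1c, sp=0xaa
prologue pushed ['r3', 'r4'] at ['0xa9', '0xa8']

MEM = 0x1c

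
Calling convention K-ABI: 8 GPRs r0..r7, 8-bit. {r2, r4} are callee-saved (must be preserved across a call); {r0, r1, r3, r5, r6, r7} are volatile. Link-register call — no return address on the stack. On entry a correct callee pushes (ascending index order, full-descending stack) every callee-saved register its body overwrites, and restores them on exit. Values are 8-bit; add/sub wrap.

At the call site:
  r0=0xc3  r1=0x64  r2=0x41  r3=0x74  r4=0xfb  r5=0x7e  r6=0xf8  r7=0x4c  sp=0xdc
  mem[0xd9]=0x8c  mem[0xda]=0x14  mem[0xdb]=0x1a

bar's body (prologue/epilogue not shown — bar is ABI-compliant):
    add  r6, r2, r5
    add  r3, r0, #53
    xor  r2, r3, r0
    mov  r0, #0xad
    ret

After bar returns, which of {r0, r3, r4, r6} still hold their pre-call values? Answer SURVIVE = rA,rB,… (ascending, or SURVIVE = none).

prologue: push r2 -> mem[0xdb]=0x41, sp=0xdb
body[0] add  r6, r2, r5 -> r6=0xbf
body[1] add  r3, r0, #53 -> r3=0xf8
body[2] xor  r2, r3, r0 -> r2=0x3b
body[3] mov  r0, #0xad -> r0=0xad
epilogue: pop r2=0x41, sp=0xdc
r0: caller-saved, written=True
r3: caller-saved, written=True
r4: callee-saved, written=False
r6: caller-saved, written=True

SURVIVE = r4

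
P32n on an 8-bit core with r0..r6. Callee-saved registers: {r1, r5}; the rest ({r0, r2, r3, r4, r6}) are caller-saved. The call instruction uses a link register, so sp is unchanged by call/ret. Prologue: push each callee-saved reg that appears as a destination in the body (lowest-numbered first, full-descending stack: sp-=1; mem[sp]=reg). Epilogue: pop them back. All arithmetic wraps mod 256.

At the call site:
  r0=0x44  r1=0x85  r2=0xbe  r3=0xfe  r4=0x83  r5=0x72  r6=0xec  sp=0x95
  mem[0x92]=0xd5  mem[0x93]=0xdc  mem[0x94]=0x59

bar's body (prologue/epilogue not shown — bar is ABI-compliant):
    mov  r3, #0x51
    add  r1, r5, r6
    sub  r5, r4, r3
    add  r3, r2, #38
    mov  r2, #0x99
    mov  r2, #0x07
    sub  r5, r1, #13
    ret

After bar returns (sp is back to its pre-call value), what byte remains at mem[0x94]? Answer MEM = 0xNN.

prologue: push r1 → mem[0x94]=0x85, sp=0x94
prologue: push r5 → mem[0x93]=0x72, sp=0x93
body[0] mov  r3, #0x51 → r3=0x51
body[1] add  r1, r5, r6 → r1=0x5e
body[2] sub  r5, r4, r3 → r5=0x32
body[3] add  r3, r2, #38 → r3=0xe4
body[4] mov  r2, #0x99 → r2=0x99
body[5] mov  r2, #0x07 → r2=0x07
body[6] sub  r5, r1, #13 → r5=0x51
epilogue: pop r5=0x72, sp=0x94
epilogue: pop r1=0x85, sp=0x95
prologue pushed ['r1', 'r5'] at ['0x94', '0x93']

MEM = 0x85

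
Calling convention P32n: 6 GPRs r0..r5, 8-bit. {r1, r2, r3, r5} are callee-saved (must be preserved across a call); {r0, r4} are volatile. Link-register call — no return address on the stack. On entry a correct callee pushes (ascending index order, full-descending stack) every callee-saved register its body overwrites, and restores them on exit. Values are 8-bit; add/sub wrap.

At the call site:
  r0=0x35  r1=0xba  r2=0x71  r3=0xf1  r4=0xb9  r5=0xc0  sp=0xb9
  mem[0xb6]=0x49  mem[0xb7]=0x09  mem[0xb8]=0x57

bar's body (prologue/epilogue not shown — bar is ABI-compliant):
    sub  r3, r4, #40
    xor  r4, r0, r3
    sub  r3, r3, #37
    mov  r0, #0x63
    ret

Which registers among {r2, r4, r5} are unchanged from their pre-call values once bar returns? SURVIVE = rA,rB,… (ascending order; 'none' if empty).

SURVIVE = r2,r5

prologue: push r3 → mem[0xb8]=0xf1, sp=0xb8
body[0] sub  r3, r4, #40 → r3=0x91
body[1] xor  r4, r0, r3 → r4=0xa4
body[2] sub  r3, r3, #37 → r3=0x6c
body[3] mov  r0, #0x63 → r0=0x63
epilogue: pop r3=0xf1, sp=0xb9
r2: callee-saved, written=False
r4: caller-saved, written=True
r5: callee-saved, written=False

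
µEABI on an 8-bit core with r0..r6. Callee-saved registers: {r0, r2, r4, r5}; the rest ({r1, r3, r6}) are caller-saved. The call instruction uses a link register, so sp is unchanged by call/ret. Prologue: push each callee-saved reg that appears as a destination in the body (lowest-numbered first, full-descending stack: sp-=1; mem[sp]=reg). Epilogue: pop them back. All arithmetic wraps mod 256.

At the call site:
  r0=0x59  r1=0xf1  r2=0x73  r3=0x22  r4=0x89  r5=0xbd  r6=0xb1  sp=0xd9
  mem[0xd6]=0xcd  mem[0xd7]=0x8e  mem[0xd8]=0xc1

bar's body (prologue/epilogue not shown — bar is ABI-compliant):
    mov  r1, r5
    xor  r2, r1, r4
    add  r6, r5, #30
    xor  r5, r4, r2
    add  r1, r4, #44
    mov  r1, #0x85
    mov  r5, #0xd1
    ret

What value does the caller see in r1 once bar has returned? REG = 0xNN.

REG = 0x85

prologue: push r2 → mem[0xd8]=0x73, sp=0xd8
prologue: push r5 → mem[0xd7]=0xbd, sp=0xd7
body[0] mov  r1, r5 → r1=0xbd
body[1] xor  r2, r1, r4 → r2=0x34
body[2] add  r6, r5, #30 → r6=0xdb
body[3] xor  r5, r4, r2 → r5=0xbd
body[4] add  r1, r4, #44 → r1=0xb5
body[5] mov  r1, #0x85 → r1=0x85
body[6] mov  r5, #0xd1 → r5=0xd1
epilogue: pop r5=0xbd, sp=0xd8
epilogue: pop r2=0x73, sp=0xd9
r1 is caller-saved → body value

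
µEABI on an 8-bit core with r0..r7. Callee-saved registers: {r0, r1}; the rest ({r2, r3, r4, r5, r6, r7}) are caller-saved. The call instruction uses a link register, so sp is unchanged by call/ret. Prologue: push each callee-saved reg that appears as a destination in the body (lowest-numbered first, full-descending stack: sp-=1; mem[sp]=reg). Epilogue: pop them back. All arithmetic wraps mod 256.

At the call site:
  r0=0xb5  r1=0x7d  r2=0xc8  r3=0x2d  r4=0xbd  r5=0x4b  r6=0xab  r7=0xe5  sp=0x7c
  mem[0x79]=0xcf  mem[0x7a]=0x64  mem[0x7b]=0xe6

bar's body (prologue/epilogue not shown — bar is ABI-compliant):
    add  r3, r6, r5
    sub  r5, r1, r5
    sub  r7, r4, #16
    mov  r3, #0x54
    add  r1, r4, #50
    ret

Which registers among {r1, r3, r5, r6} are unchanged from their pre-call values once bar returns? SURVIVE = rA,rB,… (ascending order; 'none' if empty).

SURVIVE = r1,r6

prologue: push r1 -> mem[0x7b]=0x7d, sp=0x7b
body[0] add  r3, r6, r5 -> r3=0xf6
body[1] sub  r5, r1, r5 -> r5=0x32
body[2] sub  r7, r4, #16 -> r7=0xad
body[3] mov  r3, #0x54 -> r3=0x54
body[4] add  r1, r4, #50 -> r1=0xef
epilogue: pop r1=0x7d, sp=0x7c
r1: callee-saved, written=True
r3: caller-saved, written=True
r5: caller-saved, written=True
r6: caller-saved, written=False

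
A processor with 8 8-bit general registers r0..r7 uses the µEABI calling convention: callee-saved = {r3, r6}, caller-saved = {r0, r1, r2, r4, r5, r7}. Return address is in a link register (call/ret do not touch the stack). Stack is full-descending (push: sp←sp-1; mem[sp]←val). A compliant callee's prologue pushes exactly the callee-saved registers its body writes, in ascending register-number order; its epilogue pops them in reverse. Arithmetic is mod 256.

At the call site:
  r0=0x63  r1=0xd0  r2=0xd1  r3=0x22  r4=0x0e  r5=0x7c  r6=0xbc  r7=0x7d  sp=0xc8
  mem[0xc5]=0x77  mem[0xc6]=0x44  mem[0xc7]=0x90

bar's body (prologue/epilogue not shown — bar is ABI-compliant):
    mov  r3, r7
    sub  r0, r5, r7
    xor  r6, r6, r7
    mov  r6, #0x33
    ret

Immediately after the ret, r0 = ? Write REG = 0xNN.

REG = 0xff

prologue: push r3 -> mem[0xc7]=0x22, sp=0xc7
prologue: push r6 -> mem[0xc6]=0xbc, sp=0xc6
body[0] mov  r3, r7 -> r3=0x7d
body[1] sub  r0, r5, r7 -> r0=0xff
body[2] xor  r6, r6, r7 -> r6=0xc1
body[3] mov  r6, #0x33 -> r6=0x33
epilogue: pop r6=0xbc, sp=0xc7
epilogue: pop r3=0x22, sp=0xc8
r0 is caller-saved -> body value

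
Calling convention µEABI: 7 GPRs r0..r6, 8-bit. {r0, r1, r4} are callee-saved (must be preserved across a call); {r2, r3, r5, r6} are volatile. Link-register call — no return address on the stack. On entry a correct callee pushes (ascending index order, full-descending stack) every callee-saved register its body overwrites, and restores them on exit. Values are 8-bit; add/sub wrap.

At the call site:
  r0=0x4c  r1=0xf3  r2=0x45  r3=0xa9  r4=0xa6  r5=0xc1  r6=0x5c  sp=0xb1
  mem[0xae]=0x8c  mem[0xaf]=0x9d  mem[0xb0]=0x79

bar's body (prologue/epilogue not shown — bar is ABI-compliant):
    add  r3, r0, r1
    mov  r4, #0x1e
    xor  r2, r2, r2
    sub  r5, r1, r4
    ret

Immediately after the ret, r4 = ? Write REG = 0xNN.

REG = 0xa6

prologue: push r4 → mem[0xb0]=0xa6, sp=0xb0
body[0] add  r3, r0, r1 → r3=0x3f
body[1] mov  r4, #0x1e → r4=0x1e
body[2] xor  r2, r2, r2 → r2=0x00
body[3] sub  r5, r1, r4 → r5=0xd5
epilogue: pop r4=0xa6, sp=0xb1
r4 is callee-saved → restored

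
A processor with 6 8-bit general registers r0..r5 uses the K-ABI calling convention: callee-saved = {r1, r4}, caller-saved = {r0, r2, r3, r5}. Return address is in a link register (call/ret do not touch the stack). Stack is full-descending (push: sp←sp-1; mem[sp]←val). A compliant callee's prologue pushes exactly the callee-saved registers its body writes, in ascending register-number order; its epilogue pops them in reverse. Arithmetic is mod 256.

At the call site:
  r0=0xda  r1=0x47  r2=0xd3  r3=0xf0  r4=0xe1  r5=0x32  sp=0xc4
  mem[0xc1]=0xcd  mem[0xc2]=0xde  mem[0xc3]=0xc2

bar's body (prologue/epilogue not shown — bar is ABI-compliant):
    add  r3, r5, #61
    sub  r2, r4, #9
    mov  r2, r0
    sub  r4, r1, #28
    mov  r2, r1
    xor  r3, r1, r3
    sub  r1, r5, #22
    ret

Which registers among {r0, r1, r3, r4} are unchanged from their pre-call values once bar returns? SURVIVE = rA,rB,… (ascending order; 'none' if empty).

SURVIVE = r0,r1,r4

prologue: push r1 → mem[0xc3]=0x47, sp=0xc3
prologue: push r4 → mem[0xc2]=0xe1, sp=0xc2
body[0] add  r3, r5, #61 → r3=0x6f
body[1] sub  r2, r4, #9 → r2=0xd8
body[2] mov  r2, r0 → r2=0xda
body[3] sub  r4, r1, #28 → r4=0x2b
body[4] mov  r2, r1 → r2=0x47
body[5] xor  r3, r1, r3 → r3=0x28
body[6] sub  r1, r5, #22 → r1=0x1c
epilogue: pop r4=0xe1, sp=0xc3
epilogue: pop r1=0x47, sp=0xc4
r0: caller-saved, written=False
r1: callee-saved, written=True
r3: caller-saved, written=True
r4: callee-saved, written=True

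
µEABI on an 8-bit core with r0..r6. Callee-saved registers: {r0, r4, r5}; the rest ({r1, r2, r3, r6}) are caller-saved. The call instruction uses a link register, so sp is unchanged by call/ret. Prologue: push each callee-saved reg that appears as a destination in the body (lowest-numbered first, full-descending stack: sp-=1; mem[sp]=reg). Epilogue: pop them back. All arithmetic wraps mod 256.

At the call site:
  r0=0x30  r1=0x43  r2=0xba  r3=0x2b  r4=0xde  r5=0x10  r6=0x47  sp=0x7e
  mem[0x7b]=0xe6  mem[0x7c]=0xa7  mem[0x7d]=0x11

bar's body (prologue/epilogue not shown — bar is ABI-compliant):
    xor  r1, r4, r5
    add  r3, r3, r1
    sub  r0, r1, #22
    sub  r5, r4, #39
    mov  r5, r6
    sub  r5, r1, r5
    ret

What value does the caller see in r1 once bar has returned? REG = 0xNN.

prologue: push r0 → mem[0x7d]=0x30, sp=0x7d
prologue: push r5 → mem[0x7c]=0x10, sp=0x7c
body[0] xor  r1, r4, r5 → r1=0xce
body[1] add  r3, r3, r1 → r3=0xf9
body[2] sub  r0, r1, #22 → r0=0xb8
body[3] sub  r5, r4, #39 → r5=0xb7
body[4] mov  r5, r6 → r5=0x47
body[5] sub  r5, r1, r5 → r5=0x87
epilogue: pop r5=0x10, sp=0x7d
epilogue: pop r0=0x30, sp=0x7e
r1 is caller-saved → body value

REG = 0xce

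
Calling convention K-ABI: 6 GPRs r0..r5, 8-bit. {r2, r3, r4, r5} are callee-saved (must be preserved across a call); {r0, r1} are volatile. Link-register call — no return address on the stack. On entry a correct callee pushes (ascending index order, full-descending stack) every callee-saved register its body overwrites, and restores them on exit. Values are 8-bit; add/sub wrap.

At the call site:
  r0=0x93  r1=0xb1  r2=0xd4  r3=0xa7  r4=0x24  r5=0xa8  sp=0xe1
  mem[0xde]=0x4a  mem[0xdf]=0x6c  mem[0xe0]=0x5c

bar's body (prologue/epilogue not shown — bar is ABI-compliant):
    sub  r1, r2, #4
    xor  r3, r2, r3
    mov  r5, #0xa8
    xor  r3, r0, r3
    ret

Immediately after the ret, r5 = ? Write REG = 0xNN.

prologue: push r3 -> mem[0xe0]=0xa7, sp=0xe0
prologue: push r5 -> mem[0xdf]=0xa8, sp=0xdf
body[0] sub  r1, r2, #4 -> r1=0xd0
body[1] xor  r3, r2, r3 -> r3=0x73
body[2] mov  r5, #0xa8 -> r5=0xa8
body[3] xor  r3, r0, r3 -> r3=0xe0
epilogue: pop r5=0xa8, sp=0xe0
epilogue: pop r3=0xa7, sp=0xe1
r5 is callee-saved -> restored

REG = 0xa8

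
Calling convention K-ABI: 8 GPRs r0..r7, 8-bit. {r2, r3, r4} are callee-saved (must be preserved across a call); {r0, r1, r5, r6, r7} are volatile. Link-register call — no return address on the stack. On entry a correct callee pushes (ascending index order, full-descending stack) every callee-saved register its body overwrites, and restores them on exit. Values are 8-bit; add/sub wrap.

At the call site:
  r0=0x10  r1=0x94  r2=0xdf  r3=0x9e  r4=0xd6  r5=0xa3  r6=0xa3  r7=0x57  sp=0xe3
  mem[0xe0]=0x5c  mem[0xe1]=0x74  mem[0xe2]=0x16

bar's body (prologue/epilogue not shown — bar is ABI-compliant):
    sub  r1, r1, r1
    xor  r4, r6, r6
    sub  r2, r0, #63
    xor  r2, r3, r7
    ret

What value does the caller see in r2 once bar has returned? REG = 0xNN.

prologue: push r2 → mem[0xe2]=0xdf, sp=0xe2
prologue: push r4 → mem[0xe1]=0xd6, sp=0xe1
body[0] sub  r1, r1, r1 → r1=0x00
body[1] xor  r4, r6, r6 → r4=0x00
body[2] sub  r2, r0, #63 → r2=0xd1
body[3] xor  r2, r3, r7 → r2=0xc9
epilogue: pop r4=0xd6, sp=0xe2
epilogue: pop r2=0xdf, sp=0xe3
r2 is callee-saved → restored

REG = 0xdf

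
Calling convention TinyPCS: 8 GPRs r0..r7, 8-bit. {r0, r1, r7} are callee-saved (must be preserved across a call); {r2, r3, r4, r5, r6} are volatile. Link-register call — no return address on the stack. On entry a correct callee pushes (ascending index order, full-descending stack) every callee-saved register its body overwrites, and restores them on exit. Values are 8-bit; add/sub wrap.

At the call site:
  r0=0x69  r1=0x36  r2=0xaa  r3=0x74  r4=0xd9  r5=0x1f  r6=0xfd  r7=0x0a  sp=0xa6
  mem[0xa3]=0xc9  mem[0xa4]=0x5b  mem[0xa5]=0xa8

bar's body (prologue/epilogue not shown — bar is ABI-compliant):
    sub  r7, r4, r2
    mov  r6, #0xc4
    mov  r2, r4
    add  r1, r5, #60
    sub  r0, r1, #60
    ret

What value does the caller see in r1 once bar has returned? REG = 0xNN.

prologue: push r0 → mem[0xa5]=0x69, sp=0xa5
prologue: push r1 → mem[0xa4]=0x36, sp=0xa4
prologue: push r7 → mem[0xa3]=0x0a, sp=0xa3
body[0] sub  r7, r4, r2 → r7=0x2f
body[1] mov  r6, #0xc4 → r6=0xc4
body[2] mov  r2, r4 → r2=0xd9
body[3] add  r1, r5, #60 → r1=0x5b
body[4] sub  r0, r1, #60 → r0=0x1f
epilogue: pop r7=0x0a, sp=0xa4
epilogue: pop r1=0x36, sp=0xa5
epilogue: pop r0=0x69, sp=0xa6
r1 is callee-saved → restored

REG = 0x36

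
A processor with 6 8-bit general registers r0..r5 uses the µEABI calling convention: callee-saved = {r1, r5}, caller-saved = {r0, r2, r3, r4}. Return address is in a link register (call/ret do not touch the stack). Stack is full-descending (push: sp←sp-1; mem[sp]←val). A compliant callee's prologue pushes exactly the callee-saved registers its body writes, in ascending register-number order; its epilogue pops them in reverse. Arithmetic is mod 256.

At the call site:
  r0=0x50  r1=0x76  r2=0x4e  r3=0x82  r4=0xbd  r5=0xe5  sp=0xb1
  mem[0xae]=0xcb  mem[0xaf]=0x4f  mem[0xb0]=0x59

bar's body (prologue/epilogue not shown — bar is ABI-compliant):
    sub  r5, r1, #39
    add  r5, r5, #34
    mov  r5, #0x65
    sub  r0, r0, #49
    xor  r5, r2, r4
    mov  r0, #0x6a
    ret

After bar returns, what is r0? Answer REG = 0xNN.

REG = 0x6a

prologue: push r5 -> mem[0xb0]=0xe5, sp=0xb0
body[0] sub  r5, r1, #39 -> r5=0x4f
body[1] add  r5, r5, #34 -> r5=0x71
body[2] mov  r5, #0x65 -> r5=0x65
body[3] sub  r0, r0, #49 -> r0=0x1f
body[4] xor  r5, r2, r4 -> r5=0xf3
body[5] mov  r0, #0x6a -> r0=0x6a
epilogue: pop r5=0xe5, sp=0xb1
r0 is caller-saved -> body value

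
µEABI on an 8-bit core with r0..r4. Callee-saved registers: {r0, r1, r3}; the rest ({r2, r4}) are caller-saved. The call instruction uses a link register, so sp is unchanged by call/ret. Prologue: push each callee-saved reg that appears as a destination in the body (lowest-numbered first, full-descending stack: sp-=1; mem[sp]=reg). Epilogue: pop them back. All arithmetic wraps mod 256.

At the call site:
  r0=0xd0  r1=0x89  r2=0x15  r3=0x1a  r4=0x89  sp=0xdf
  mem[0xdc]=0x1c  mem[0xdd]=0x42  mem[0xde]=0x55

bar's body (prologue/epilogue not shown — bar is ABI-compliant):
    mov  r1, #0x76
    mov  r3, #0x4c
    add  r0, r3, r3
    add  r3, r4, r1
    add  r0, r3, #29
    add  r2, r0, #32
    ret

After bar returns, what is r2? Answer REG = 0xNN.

prologue: push r0 -> mem[0xde]=0xd0, sp=0xde
prologue: push r1 -> mem[0xdd]=0x89, sp=0xdd
prologue: push r3 -> mem[0xdc]=0x1a, sp=0xdc
body[0] mov  r1, #0x76 -> r1=0x76
body[1] mov  r3, #0x4c -> r3=0x4c
body[2] add  r0, r3, r3 -> r0=0x98
body[3] add  r3, r4, r1 -> r3=0xff
body[4] add  r0, r3, #29 -> r0=0x1c
body[5] add  r2, r0, #32 -> r2=0x3c
epilogue: pop r3=0x1a, sp=0xdd
epilogue: pop r1=0x89, sp=0xde
epilogue: pop r0=0xd0, sp=0xdf
r2 is caller-saved -> body value

REG = 0x3c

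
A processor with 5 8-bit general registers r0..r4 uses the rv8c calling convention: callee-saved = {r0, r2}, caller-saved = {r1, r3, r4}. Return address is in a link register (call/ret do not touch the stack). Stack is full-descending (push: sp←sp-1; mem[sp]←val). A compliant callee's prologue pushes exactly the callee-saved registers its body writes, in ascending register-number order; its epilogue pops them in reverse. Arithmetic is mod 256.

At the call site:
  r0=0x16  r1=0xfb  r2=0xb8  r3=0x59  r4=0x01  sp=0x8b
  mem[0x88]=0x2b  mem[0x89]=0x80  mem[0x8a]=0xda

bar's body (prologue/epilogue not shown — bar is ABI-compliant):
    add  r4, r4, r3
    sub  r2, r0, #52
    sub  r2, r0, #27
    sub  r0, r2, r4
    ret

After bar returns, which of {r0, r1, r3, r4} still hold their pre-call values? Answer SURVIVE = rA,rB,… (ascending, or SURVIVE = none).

SURVIVE = r0,r1,r3

prologue: push r0 -> mem[0x8a]=0x16, sp=0x8a
prologue: push r2 -> mem[0x89]=0xb8, sp=0x89
body[0] add  r4, r4, r3 -> r4=0x5a
body[1] sub  r2, r0, #52 -> r2=0xe2
body[2] sub  r2, r0, #27 -> r2=0xfb
body[3] sub  r0, r2, r4 -> r0=0xa1
epilogue: pop r2=0xb8, sp=0x8a
epilogue: pop r0=0x16, sp=0x8b
r0: callee-saved, written=True
r1: caller-saved, written=False
r3: caller-saved, written=False
r4: caller-saved, written=True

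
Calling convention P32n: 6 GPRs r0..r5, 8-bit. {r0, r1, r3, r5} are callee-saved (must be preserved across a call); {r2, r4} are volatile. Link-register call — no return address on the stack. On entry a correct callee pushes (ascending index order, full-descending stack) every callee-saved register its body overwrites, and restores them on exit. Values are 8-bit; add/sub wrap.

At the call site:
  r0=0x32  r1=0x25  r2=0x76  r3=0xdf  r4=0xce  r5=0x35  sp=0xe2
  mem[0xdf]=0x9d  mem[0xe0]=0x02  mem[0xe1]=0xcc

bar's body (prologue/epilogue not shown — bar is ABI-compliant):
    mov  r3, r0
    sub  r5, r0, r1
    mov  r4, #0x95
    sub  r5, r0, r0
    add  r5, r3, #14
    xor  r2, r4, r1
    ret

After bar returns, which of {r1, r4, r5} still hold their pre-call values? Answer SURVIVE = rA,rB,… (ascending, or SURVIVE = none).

prologue: push r3 -> mem[0xe1]=0xdf, sp=0xe1
prologue: push r5 -> mem[0xe0]=0x35, sp=0xe0
body[0] mov  r3, r0 -> r3=0x32
body[1] sub  r5, r0, r1 -> r5=0x0d
body[2] mov  r4, #0x95 -> r4=0x95
body[3] sub  r5, r0, r0 -> r5=0x00
body[4] add  r5, r3, #14 -> r5=0x40
body[5] xor  r2, r4, r1 -> r2=0xb0
epilogue: pop r5=0x35, sp=0xe1
epilogue: pop r3=0xdf, sp=0xe2
r1: callee-saved, written=False
r4: caller-saved, written=True
r5: callee-saved, written=True

SURVIVE = r1,r5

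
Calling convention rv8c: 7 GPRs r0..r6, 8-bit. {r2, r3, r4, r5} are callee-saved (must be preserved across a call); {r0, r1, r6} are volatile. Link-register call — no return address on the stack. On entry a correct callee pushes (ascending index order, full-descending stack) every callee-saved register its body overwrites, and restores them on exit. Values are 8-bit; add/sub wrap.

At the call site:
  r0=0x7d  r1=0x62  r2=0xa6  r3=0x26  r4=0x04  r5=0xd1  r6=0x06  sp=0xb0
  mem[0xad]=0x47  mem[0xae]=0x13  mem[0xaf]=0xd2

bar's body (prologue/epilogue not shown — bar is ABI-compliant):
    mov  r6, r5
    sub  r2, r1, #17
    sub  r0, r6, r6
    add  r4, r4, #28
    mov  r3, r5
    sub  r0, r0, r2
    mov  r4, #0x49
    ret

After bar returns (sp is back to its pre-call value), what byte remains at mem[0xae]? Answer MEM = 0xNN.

prologue: push r2 -> mem[0xaf]=0xa6, sp=0xaf
prologue: push r3 -> mem[0xae]=0x26, sp=0xae
prologue: push r4 -> mem[0xad]=0x04, sp=0xad
body[0] mov  r6, r5 -> r6=0xd1
body[1] sub  r2, r1, #17 -> r2=0x51
body[2] sub  r0, r6, r6 -> r0=0x00
body[3] add  r4, r4, #28 -> r4=0x20
body[4] mov  r3, r5 -> r3=0xd1
body[5] sub  r0, r0, r2 -> r0=0xaf
body[6] mov  r4, #0x49 -> r4=0x49
epilogue: pop r4=0x04, sp=0xae
epilogue: pop r3=0x26, sp=0xaf
epilogue: pop r2=0xa6, sp=0xb0
prologue pushed ['r2', 'r3', 'r4'] at ['0xaf', '0xae', '0xad']

MEM = 0x26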